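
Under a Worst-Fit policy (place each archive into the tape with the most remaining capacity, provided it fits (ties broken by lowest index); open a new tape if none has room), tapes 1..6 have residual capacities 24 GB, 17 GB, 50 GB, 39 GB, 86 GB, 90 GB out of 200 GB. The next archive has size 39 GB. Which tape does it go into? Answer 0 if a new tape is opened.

Tapes with room: tape 3 (50 GB), tape 4 (39 GB), tape 5 (86 GB), tape 6 (90 GB).
Most room is tape 6 with 90 GB free.

6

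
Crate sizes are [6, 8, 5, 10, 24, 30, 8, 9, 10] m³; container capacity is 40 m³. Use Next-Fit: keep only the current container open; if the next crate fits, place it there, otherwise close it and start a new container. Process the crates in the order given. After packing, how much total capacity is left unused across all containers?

50

6 m³ → container 1 (remaining 34 m³)
8 m³ → container 1 (remaining 26 m³)
5 m³ → container 1 (remaining 21 m³)
10 m³ → container 1 (remaining 11 m³)
24 m³ → container 2 (remaining 16 m³)
30 m³ → container 3 (remaining 10 m³)
8 m³ → container 3 (remaining 2 m³)
9 m³ → container 4 (remaining 31 m³)
10 m³ → container 4 (remaining 21 m³)
4 containers × 40 m³ = 160 m³; used 110 m³; unused 50 m³.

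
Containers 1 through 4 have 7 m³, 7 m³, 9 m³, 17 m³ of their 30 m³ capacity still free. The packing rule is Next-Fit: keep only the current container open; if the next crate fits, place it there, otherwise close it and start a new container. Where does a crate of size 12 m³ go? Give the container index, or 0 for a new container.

Next-Fit only looks at container 4, which has 17 m³ free.
12 m³ fits there.

4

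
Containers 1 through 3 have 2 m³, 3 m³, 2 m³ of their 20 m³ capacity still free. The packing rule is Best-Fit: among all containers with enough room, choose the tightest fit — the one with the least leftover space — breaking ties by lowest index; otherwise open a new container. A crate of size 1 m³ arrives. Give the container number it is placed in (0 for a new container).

1

Containers with room: container 1 (2 m³), container 2 (3 m³), container 3 (2 m³).
Tightest fit is container 1 with 2 m³ free.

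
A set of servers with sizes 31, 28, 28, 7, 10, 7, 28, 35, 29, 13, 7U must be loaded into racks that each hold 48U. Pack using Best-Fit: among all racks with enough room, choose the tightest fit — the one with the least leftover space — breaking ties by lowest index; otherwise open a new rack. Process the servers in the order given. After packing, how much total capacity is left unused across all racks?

rack 1: place 31U, 17U left
rack 2: place 28U, 20U left
rack 3: place 28U, 20U left
rack 1: place 7U, 10U left
rack 1: place 10U, 0U left
rack 2: place 7U, 13U left
rack 4: place 28U, 20U left
rack 5: place 35U, 13U left
rack 6: place 29U, 19U left
rack 2: place 13U, 0U left
rack 5: place 7U, 6U left
6 racks × 48U = 288U; used 223U; unused 65U.

65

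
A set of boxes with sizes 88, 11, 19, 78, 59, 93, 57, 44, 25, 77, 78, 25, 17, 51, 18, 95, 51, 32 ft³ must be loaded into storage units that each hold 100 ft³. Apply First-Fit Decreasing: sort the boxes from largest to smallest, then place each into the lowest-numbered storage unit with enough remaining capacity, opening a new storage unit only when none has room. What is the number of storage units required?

10 storage units

Sorted descending: 95, 93, 88, 78, 78, 77, 59, 57, 51, 51, 44, 32, 25, 25, 19, 18, 17, 11.
Put 95 ft³ in storage unit 1; 5 ft³ remain.
Put 93 ft³ in storage unit 2; 7 ft³ remain.
Put 88 ft³ in storage unit 3; 12 ft³ remain.
Put 78 ft³ in storage unit 4; 22 ft³ remain.
Put 78 ft³ in storage unit 5; 22 ft³ remain.
Put 77 ft³ in storage unit 6; 23 ft³ remain.
Put 59 ft³ in storage unit 7; 41 ft³ remain.
Put 57 ft³ in storage unit 8; 43 ft³ remain.
Put 51 ft³ in storage unit 9; 49 ft³ remain.
Put 51 ft³ in storage unit 10; 49 ft³ remain.
Put 44 ft³ in storage unit 9; 5 ft³ remain.
Put 32 ft³ in storage unit 7; 9 ft³ remain.
Put 25 ft³ in storage unit 8; 18 ft³ remain.
Put 25 ft³ in storage unit 10; 24 ft³ remain.
Put 19 ft³ in storage unit 4; 3 ft³ remain.
Put 18 ft³ in storage unit 5; 4 ft³ remain.
Put 17 ft³ in storage unit 6; 6 ft³ remain.
Put 11 ft³ in storage unit 3; 1 ft³ remain.
Final storage units: [95] [93] [88,11] [78,19] [78,18] [77,17] [59,32] [57,25] [51,44] [51,25].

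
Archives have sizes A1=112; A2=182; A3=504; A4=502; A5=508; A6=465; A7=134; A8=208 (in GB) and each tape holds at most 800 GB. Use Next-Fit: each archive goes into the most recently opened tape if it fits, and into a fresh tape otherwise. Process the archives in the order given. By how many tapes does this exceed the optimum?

Next-Fit: [112,182,504] [502] [508] [465,134] [208] → 5 tapes.
Total size 2615 GB; any packing needs at least ⌈2615/800⌉ = 4 tapes.
An optimal packing achieves that bound: [508,208] [504,182,112] [502,134] [465] → 4 tapes.
Excess: 5 − 4 = 1.

1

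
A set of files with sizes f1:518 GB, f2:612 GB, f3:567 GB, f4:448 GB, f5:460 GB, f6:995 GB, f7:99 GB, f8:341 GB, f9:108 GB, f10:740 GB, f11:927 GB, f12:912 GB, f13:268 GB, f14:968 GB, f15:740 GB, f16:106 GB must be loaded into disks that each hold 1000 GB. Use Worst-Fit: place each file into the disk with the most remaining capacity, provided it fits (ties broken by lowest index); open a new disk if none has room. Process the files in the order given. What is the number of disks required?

f1 (518 GB) → disk 1 (remaining 482 GB)
f2 (612 GB) → disk 2 (remaining 388 GB)
f3 (567 GB) → disk 3 (remaining 433 GB)
f4 (448 GB) → disk 1 (remaining 34 GB)
f5 (460 GB) → disk 4 (remaining 540 GB)
f6 (995 GB) → disk 5 (remaining 5 GB)
f7 (99 GB) → disk 4 (remaining 441 GB)
f8 (341 GB) → disk 4 (remaining 100 GB)
f9 (108 GB) → disk 3 (remaining 325 GB)
f10 (740 GB) → disk 6 (remaining 260 GB)
f11 (927 GB) → disk 7 (remaining 73 GB)
f12 (912 GB) → disk 8 (remaining 88 GB)
f13 (268 GB) → disk 2 (remaining 120 GB)
f14 (968 GB) → disk 9 (remaining 32 GB)
f15 (740 GB) → disk 10 (remaining 260 GB)
f16 (106 GB) → disk 3 (remaining 219 GB)
Final disks: [518,448] [612,268] [567,108,106] [460,99,341] [995] [740] [927] [912] [968] [740].

10 disks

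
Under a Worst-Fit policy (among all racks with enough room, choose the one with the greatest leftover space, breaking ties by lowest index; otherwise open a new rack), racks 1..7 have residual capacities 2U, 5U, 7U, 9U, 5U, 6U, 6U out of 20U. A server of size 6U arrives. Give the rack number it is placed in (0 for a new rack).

Racks with room: rack 3 (7U), rack 4 (9U), rack 6 (6U), rack 7 (6U).
Most room is rack 4 with 9U free.

4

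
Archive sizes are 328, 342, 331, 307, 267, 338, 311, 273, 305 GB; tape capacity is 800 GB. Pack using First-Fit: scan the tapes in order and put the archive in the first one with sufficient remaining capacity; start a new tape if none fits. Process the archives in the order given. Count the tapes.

tape 1: place 328 GB, 472 GB left
tape 1: place 342 GB, 130 GB left
tape 2: place 331 GB, 469 GB left
tape 2: place 307 GB, 162 GB left
tape 3: place 267 GB, 533 GB left
tape 3: place 338 GB, 195 GB left
tape 4: place 311 GB, 489 GB left
tape 4: place 273 GB, 216 GB left
tape 5: place 305 GB, 495 GB left
Final tapes: [328,342] [331,307] [267,338] [311,273] [305].

5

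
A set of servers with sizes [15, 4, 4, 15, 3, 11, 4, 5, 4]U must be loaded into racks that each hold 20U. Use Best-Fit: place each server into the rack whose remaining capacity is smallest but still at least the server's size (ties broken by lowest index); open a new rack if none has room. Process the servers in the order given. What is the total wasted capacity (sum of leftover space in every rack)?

Put 15U in rack 1; 5U remain.
Put 4U in rack 1; 1U remain.
Put 4U in rack 2; 16U remain.
Put 15U in rack 2; 1U remain.
Put 3U in rack 3; 17U remain.
Put 11U in rack 3; 6U remain.
Put 4U in rack 3; 2U remain.
Put 5U in rack 4; 15U remain.
Put 4U in rack 4; 11U remain.
4 racks × 20U = 80U; used 65U; unused 15U.

15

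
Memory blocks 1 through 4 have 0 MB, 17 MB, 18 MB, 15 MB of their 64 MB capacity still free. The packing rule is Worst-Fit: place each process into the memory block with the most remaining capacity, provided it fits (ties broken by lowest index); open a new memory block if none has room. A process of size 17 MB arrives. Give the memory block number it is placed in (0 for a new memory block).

Memory blocks with room: memory block 2 (17 MB), memory block 3 (18 MB).
Most room is memory block 3 with 18 MB free.

3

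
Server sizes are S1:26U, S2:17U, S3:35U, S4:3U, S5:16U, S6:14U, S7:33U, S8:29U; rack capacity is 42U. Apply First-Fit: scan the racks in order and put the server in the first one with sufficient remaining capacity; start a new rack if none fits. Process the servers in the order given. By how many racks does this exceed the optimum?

First-Fit: [26,3] [17,16] [35] [14] [33] [29] → 6 racks.
Total size 173U; any packing needs at least ⌈173/42⌉ = 5 racks.
An optimal packing achieves that bound: [35,3] [33] [29] [26,16] [17,14] → 5 racks.
Excess: 6 − 5 = 1.

1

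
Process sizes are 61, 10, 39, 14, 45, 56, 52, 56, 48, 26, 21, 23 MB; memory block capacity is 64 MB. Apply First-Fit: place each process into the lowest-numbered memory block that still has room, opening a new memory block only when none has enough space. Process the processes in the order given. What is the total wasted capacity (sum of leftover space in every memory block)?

125

Put 61 MB in memory block 1; 3 MB remain.
Put 10 MB in memory block 2; 54 MB remain.
Put 39 MB in memory block 2; 15 MB remain.
Put 14 MB in memory block 2; 1 MB remain.
Put 45 MB in memory block 3; 19 MB remain.
Put 56 MB in memory block 4; 8 MB remain.
Put 52 MB in memory block 5; 12 MB remain.
Put 56 MB in memory block 6; 8 MB remain.
Put 48 MB in memory block 7; 16 MB remain.
Put 26 MB in memory block 8; 38 MB remain.
Put 21 MB in memory block 8; 17 MB remain.
Put 23 MB in memory block 9; 41 MB remain.
9 memory blocks × 64 MB = 576 MB; used 451 MB; unused 125 MB.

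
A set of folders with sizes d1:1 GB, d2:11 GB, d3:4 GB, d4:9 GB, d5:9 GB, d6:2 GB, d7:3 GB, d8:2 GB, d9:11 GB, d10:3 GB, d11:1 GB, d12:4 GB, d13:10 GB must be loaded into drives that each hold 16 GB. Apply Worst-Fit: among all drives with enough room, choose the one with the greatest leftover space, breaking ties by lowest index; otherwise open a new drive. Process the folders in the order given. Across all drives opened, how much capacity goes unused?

10

drive 1: place d1 (1 GB), 15 GB left
drive 1: place d2 (11 GB), 4 GB left
drive 1: place d3 (4 GB), 0 GB left
drive 2: place d4 (9 GB), 7 GB left
drive 3: place d5 (9 GB), 7 GB left
drive 2: place d6 (2 GB), 5 GB left
drive 3: place d7 (3 GB), 4 GB left
drive 2: place d8 (2 GB), 3 GB left
drive 4: place d9 (11 GB), 5 GB left
drive 4: place d10 (3 GB), 2 GB left
drive 3: place d11 (1 GB), 3 GB left
drive 5: place d12 (4 GB), 12 GB left
drive 5: place d13 (10 GB), 2 GB left
5 drives × 16 GB = 80 GB; used 70 GB; unused 10 GB.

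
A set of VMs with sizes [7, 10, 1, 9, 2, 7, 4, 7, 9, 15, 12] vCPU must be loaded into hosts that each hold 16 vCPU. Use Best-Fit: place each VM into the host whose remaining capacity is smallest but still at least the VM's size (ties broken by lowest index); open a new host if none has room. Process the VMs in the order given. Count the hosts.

Put 7 vCPU in host 1; 9 vCPU remain.
Put 10 vCPU in host 2; 6 vCPU remain.
Put 1 vCPU in host 2; 5 vCPU remain.
Put 9 vCPU in host 1; 0 vCPU remain.
Put 2 vCPU in host 2; 3 vCPU remain.
Put 7 vCPU in host 3; 9 vCPU remain.
Put 4 vCPU in host 3; 5 vCPU remain.
Put 7 vCPU in host 4; 9 vCPU remain.
Put 9 vCPU in host 4; 0 vCPU remain.
Put 15 vCPU in host 5; 1 vCPU remain.
Put 12 vCPU in host 6; 4 vCPU remain.
Final hosts: [7,9] [10,1,2] [7,4] [7,9] [15] [12].

6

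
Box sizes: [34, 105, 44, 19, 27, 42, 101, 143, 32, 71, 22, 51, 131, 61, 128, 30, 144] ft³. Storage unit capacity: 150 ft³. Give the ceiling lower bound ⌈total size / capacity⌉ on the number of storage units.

Total size = 34 + 105 + 44 + 19 + 27 + 42 + 101 + 143 + 32 + 71 + 22 + 51 + 131 + 61 + 128 + 30 + 144 = 1185 ft³.
⌈1185 / 150⌉ = 8.

8 storage units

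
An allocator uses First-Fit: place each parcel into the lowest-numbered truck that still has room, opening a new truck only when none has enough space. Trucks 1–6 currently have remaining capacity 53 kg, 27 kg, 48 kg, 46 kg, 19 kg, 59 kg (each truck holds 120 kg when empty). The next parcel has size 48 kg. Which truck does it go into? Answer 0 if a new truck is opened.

Trucks with room: truck 1 (53 kg), truck 3 (48 kg), truck 6 (59 kg).
The first with room is truck 1.

1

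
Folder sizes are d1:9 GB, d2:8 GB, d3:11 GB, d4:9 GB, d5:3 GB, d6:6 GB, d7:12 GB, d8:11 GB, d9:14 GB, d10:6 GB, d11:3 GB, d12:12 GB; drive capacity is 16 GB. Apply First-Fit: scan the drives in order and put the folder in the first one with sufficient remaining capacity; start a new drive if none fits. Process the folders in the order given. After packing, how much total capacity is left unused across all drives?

24

drive 1: place d1 (9 GB), 7 GB left
drive 2: place d2 (8 GB), 8 GB left
drive 3: place d3 (11 GB), 5 GB left
drive 4: place d4 (9 GB), 7 GB left
drive 1: place d5 (3 GB), 4 GB left
drive 2: place d6 (6 GB), 2 GB left
drive 5: place d7 (12 GB), 4 GB left
drive 6: place d8 (11 GB), 5 GB left
drive 7: place d9 (14 GB), 2 GB left
drive 4: place d10 (6 GB), 1 GB left
drive 1: place d11 (3 GB), 1 GB left
drive 8: place d12 (12 GB), 4 GB left
8 drives × 16 GB = 128 GB; used 104 GB; unused 24 GB.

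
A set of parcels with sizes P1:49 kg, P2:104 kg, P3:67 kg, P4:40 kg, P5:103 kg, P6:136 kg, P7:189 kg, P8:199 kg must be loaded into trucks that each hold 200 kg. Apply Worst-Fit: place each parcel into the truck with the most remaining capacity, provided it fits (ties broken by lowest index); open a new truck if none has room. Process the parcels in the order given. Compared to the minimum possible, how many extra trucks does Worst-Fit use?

Worst-Fit: [49,104] [67,40] [103] [136] [189] [199] → 6 trucks.
Total size 887 kg; any packing needs at least ⌈887/200⌉ = 5 trucks.
An optimal packing achieves that bound: [199] [189] [136,49] [104,67] [103,40] → 5 trucks.
Excess: 6 − 5 = 1.

1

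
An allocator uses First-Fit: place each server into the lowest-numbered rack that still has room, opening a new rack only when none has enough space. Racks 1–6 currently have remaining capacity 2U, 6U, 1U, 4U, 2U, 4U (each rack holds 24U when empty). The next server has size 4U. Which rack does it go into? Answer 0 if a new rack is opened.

2

Racks with room: rack 2 (6U), rack 4 (4U), rack 6 (4U).
The first with room is rack 2.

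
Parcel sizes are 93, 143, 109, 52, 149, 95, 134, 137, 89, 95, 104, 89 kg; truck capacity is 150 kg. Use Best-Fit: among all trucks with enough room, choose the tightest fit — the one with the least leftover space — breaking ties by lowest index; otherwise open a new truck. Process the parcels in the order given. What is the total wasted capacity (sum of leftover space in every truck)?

361

93 kg → truck 1 (remaining 57 kg)
143 kg → truck 2 (remaining 7 kg)
109 kg → truck 3 (remaining 41 kg)
52 kg → truck 1 (remaining 5 kg)
149 kg → truck 4 (remaining 1 kg)
95 kg → truck 5 (remaining 55 kg)
134 kg → truck 6 (remaining 16 kg)
137 kg → truck 7 (remaining 13 kg)
89 kg → truck 8 (remaining 61 kg)
95 kg → truck 9 (remaining 55 kg)
104 kg → truck 10 (remaining 46 kg)
89 kg → truck 11 (remaining 61 kg)
11 trucks × 150 kg = 1650 kg; used 1289 kg; unused 361 kg.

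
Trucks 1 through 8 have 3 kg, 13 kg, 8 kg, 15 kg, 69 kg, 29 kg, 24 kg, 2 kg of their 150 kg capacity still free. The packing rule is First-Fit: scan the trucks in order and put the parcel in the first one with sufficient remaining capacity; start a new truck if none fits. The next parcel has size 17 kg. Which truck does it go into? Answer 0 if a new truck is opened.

5

Trucks with room: truck 5 (69 kg), truck 6 (29 kg), truck 7 (24 kg).
The first with room is truck 5.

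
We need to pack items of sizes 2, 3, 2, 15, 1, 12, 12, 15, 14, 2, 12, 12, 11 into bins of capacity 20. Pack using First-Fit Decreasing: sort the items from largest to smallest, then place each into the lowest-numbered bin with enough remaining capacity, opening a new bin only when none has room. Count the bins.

8

Sorted descending: 15, 15, 14, 12, 12, 12, 12, 11, 3, 2, 2, 2, 1.
15 → bin 1 (remaining 5)
15 → bin 2 (remaining 5)
14 → bin 3 (remaining 6)
12 → bin 4 (remaining 8)
12 → bin 5 (remaining 8)
12 → bin 6 (remaining 8)
12 → bin 7 (remaining 8)
11 → bin 8 (remaining 9)
3 → bin 1 (remaining 2)
2 → bin 1 (remaining 0)
2 → bin 2 (remaining 3)
2 → bin 2 (remaining 1)
1 → bin 2 (remaining 0)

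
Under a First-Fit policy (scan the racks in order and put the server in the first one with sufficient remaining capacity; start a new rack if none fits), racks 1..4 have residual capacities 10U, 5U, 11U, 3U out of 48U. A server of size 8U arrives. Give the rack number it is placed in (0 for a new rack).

Racks with room: rack 1 (10U), rack 3 (11U).
The first with room is rack 1.

1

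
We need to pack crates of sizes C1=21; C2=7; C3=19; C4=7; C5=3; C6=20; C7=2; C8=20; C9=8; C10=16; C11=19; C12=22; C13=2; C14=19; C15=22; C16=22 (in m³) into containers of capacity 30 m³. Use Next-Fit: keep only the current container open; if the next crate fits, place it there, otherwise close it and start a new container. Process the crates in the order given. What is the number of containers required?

10

C1 (21 m³) → container 1 (remaining 9 m³)
C2 (7 m³) → container 1 (remaining 2 m³)
C3 (19 m³) → container 2 (remaining 11 m³)
C4 (7 m³) → container 2 (remaining 4 m³)
C5 (3 m³) → container 2 (remaining 1 m³)
C6 (20 m³) → container 3 (remaining 10 m³)
C7 (2 m³) → container 3 (remaining 8 m³)
C8 (20 m³) → container 4 (remaining 10 m³)
C9 (8 m³) → container 4 (remaining 2 m³)
C10 (16 m³) → container 5 (remaining 14 m³)
C11 (19 m³) → container 6 (remaining 11 m³)
C12 (22 m³) → container 7 (remaining 8 m³)
C13 (2 m³) → container 7 (remaining 6 m³)
C14 (19 m³) → container 8 (remaining 11 m³)
C15 (22 m³) → container 9 (remaining 8 m³)
C16 (22 m³) → container 10 (remaining 8 m³)
Final containers: [21,7] [19,7,3] [20,2] [20,8] [16] [19] [22,2] [19] [22] [22].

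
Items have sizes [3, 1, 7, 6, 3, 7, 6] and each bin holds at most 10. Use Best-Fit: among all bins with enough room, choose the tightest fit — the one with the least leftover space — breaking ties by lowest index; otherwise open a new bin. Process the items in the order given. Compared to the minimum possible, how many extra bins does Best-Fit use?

0

Best-Fit: [3,1,6] [7,3] [7] [6] → 4 bins.
Total size 33; any packing needs at least ⌈33/10⌉ = 4 bins.
So 4 is already optimal.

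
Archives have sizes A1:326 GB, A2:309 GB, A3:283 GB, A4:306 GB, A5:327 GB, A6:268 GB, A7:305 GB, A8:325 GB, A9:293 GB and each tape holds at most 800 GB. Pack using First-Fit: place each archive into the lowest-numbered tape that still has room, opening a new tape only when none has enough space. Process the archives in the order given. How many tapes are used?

5 tapes

A1 (326 GB) → tape 1 (remaining 474 GB)
A2 (309 GB) → tape 1 (remaining 165 GB)
A3 (283 GB) → tape 2 (remaining 517 GB)
A4 (306 GB) → tape 2 (remaining 211 GB)
A5 (327 GB) → tape 3 (remaining 473 GB)
A6 (268 GB) → tape 3 (remaining 205 GB)
A7 (305 GB) → tape 4 (remaining 495 GB)
A8 (325 GB) → tape 4 (remaining 170 GB)
A9 (293 GB) → tape 5 (remaining 507 GB)
Final tapes: [326,309] [283,306] [327,268] [305,325] [293].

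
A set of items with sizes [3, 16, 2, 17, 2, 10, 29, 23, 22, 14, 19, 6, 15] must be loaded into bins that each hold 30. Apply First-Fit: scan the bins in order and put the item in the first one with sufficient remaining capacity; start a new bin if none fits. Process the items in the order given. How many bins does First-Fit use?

7 bins

3 → bin 1 (remaining 27)
16 → bin 1 (remaining 11)
2 → bin 1 (remaining 9)
17 → bin 2 (remaining 13)
2 → bin 1 (remaining 7)
10 → bin 2 (remaining 3)
29 → bin 3 (remaining 1)
23 → bin 4 (remaining 7)
22 → bin 5 (remaining 8)
14 → bin 6 (remaining 16)
19 → bin 7 (remaining 11)
6 → bin 1 (remaining 1)
15 → bin 6 (remaining 1)
Final bins: [3,16,2,2,6] [17,10] [29] [23] [22] [14,15] [19].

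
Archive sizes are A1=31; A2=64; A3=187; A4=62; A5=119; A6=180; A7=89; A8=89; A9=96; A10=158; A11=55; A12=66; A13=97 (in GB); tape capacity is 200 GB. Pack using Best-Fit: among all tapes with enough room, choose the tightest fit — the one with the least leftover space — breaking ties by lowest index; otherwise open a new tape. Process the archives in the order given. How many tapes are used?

A1 (31 GB) → tape 1 (remaining 169 GB)
A2 (64 GB) → tape 1 (remaining 105 GB)
A3 (187 GB) → tape 2 (remaining 13 GB)
A4 (62 GB) → tape 1 (remaining 43 GB)
A5 (119 GB) → tape 3 (remaining 81 GB)
A6 (180 GB) → tape 4 (remaining 20 GB)
A7 (89 GB) → tape 5 (remaining 111 GB)
A8 (89 GB) → tape 5 (remaining 22 GB)
A9 (96 GB) → tape 6 (remaining 104 GB)
A10 (158 GB) → tape 7 (remaining 42 GB)
A11 (55 GB) → tape 3 (remaining 26 GB)
A12 (66 GB) → tape 6 (remaining 38 GB)
A13 (97 GB) → tape 8 (remaining 103 GB)

8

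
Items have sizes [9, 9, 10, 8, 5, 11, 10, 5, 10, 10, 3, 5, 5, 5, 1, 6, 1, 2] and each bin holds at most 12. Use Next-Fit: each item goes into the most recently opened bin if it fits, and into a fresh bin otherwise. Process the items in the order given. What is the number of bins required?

13

bin 1: place 9, 3 left
bin 2: place 9, 3 left
bin 3: place 10, 2 left
bin 4: place 8, 4 left
bin 5: place 5, 7 left
bin 6: place 11, 1 left
bin 7: place 10, 2 left
bin 8: place 5, 7 left
bin 9: place 10, 2 left
bin 10: place 10, 2 left
bin 11: place 3, 9 left
bin 11: place 5, 4 left
bin 12: place 5, 7 left
bin 12: place 5, 2 left
bin 12: place 1, 1 left
bin 13: place 6, 6 left
bin 13: place 1, 5 left
bin 13: place 2, 3 left
Final bins: [9] [9] [10] [8] [5] [11] [10] [5] [10] [10] [3,5] [5,5,1] [6,1,2].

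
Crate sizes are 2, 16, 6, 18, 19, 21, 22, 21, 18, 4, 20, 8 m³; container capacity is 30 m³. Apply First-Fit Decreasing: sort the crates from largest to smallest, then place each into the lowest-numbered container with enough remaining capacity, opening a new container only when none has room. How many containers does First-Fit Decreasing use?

Sorted descending: 22, 21, 21, 20, 19, 18, 18, 16, 8, 6, 4, 2.
Put 22 m³ in container 1; 8 m³ remain.
Put 21 m³ in container 2; 9 m³ remain.
Put 21 m³ in container 3; 9 m³ remain.
Put 20 m³ in container 4; 10 m³ remain.
Put 19 m³ in container 5; 11 m³ remain.
Put 18 m³ in container 6; 12 m³ remain.
Put 18 m³ in container 7; 12 m³ remain.
Put 16 m³ in container 8; 14 m³ remain.
Put 8 m³ in container 1; 0 m³ remain.
Put 6 m³ in container 2; 3 m³ remain.
Put 4 m³ in container 3; 5 m³ remain.
Put 2 m³ in container 2; 1 m³ remain.

8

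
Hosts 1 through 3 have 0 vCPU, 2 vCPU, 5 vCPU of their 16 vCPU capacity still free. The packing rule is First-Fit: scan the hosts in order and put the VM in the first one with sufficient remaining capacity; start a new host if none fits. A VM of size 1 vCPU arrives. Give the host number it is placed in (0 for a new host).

2

Hosts with room: host 2 (2 vCPU), host 3 (5 vCPU).
The first with room is host 2.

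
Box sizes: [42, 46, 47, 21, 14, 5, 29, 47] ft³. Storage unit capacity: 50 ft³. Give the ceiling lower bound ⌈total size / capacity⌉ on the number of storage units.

6

Total size = 42 + 46 + 47 + 21 + 14 + 5 + 29 + 47 = 251 ft³.
⌈251 / 50⌉ = 6.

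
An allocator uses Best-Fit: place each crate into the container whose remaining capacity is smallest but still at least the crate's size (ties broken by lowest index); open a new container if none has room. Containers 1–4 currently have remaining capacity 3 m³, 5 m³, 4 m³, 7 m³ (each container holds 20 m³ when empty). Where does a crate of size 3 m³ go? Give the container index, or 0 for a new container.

Containers with room: container 1 (3 m³), container 2 (5 m³), container 3 (4 m³), container 4 (7 m³).
Tightest fit is container 1 with 3 m³ free.

1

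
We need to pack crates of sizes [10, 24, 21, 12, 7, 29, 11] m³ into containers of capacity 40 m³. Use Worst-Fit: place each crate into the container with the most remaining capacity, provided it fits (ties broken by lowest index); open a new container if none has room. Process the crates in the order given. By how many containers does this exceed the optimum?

Worst-Fit: [10,24] [21,12,7] [29,11] → 3 containers.
Total size 114 m³; any packing needs at least ⌈114/40⌉ = 3 containers.
So 3 is already optimal.

0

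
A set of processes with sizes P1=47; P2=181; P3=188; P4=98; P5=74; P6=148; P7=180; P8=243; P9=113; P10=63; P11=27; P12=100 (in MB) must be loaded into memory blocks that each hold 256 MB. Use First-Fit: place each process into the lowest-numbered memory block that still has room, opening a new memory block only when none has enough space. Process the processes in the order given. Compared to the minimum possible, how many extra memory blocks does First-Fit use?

First-Fit: [47,181,27] [188,63] [98,74] [148,100] [180] [243] [113] → 7 memory blocks.
Total size 1462 MB; any packing needs at least ⌈1462/256⌉ = 6 memory blocks.
An optimal packing achieves that bound: [243] [188,63] [181,74] [180,47,27] [148,100] [113,98] → 6 memory blocks.
Excess: 7 − 6 = 1.

1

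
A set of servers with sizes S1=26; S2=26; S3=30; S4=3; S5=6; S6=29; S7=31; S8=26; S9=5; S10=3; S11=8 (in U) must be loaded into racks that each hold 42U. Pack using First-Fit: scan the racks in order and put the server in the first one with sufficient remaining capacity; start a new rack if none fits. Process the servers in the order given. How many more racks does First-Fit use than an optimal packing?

First-Fit: [26,3,6,5] [26,3,8] [30] [29] [31] [26] → 6 racks.
6 servers exceed 21U (half the capacity), and no two of those can share a rack, so at least 6 racks are needed.
So 6 is already optimal.

0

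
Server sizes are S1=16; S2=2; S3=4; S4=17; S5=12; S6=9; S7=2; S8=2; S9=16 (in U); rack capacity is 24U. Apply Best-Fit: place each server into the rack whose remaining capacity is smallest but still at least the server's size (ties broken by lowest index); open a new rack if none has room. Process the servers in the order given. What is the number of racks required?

4 racks

rack 1: place S1 (16U), 8U left
rack 1: place S2 (2U), 6U left
rack 1: place S3 (4U), 2U left
rack 2: place S4 (17U), 7U left
rack 3: place S5 (12U), 12U left
rack 3: place S6 (9U), 3U left
rack 1: place S7 (2U), 0U left
rack 3: place S8 (2U), 1U left
rack 4: place S9 (16U), 8U left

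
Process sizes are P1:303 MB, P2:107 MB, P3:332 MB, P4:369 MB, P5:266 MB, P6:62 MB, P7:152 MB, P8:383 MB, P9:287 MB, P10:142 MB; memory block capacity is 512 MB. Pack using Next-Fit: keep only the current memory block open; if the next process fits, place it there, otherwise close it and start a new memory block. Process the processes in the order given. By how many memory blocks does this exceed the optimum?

Next-Fit: [303,107] [332] [369] [266,62,152] [383] [287,142] → 6 memory blocks.
6 processes exceed 256 MB (half the capacity), and no two of those can share a memory block, so at least 6 memory blocks are needed.
So 6 is already optimal.

0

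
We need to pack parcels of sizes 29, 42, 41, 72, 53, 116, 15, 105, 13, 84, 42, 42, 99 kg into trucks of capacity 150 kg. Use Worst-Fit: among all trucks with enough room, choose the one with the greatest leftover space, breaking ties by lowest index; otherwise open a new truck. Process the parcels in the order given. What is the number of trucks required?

29 kg → truck 1 (remaining 121 kg)
42 kg → truck 1 (remaining 79 kg)
41 kg → truck 1 (remaining 38 kg)
72 kg → truck 2 (remaining 78 kg)
53 kg → truck 2 (remaining 25 kg)
116 kg → truck 3 (remaining 34 kg)
15 kg → truck 1 (remaining 23 kg)
105 kg → truck 4 (remaining 45 kg)
13 kg → truck 4 (remaining 32 kg)
84 kg → truck 5 (remaining 66 kg)
42 kg → truck 5 (remaining 24 kg)
42 kg → truck 6 (remaining 108 kg)
99 kg → truck 6 (remaining 9 kg)

6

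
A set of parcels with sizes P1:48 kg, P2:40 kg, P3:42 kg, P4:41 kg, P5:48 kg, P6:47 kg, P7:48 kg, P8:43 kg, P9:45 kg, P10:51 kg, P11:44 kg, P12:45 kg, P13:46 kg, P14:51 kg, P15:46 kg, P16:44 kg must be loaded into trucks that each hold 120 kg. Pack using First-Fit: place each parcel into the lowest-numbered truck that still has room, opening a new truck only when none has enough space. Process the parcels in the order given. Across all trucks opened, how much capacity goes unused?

231

truck 1: place P1 (48 kg), 72 kg left
truck 1: place P2 (40 kg), 32 kg left
truck 2: place P3 (42 kg), 78 kg left
truck 2: place P4 (41 kg), 37 kg left
truck 3: place P5 (48 kg), 72 kg left
truck 3: place P6 (47 kg), 25 kg left
truck 4: place P7 (48 kg), 72 kg left
truck 4: place P8 (43 kg), 29 kg left
truck 5: place P9 (45 kg), 75 kg left
truck 5: place P10 (51 kg), 24 kg left
truck 6: place P11 (44 kg), 76 kg left
truck 6: place P12 (45 kg), 31 kg left
truck 7: place P13 (46 kg), 74 kg left
truck 7: place P14 (51 kg), 23 kg left
truck 8: place P15 (46 kg), 74 kg left
truck 8: place P16 (44 kg), 30 kg left
8 trucks × 120 kg = 960 kg; used 729 kg; unused 231 kg.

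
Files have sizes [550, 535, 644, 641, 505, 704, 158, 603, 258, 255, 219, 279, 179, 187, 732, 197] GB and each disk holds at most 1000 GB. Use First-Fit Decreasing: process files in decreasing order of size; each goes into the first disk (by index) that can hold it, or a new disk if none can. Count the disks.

Sorted descending: 732, 704, 644, 641, 603, 550, 535, 505, 279, 258, 255, 219, 197, 187, 179, 158.
disk 1: place 732 GB, 268 GB left
disk 2: place 704 GB, 296 GB left
disk 3: place 644 GB, 356 GB left
disk 4: place 641 GB, 359 GB left
disk 5: place 603 GB, 397 GB left
disk 6: place 550 GB, 450 GB left
disk 7: place 535 GB, 465 GB left
disk 8: place 505 GB, 495 GB left
disk 2: place 279 GB, 17 GB left
disk 1: place 258 GB, 10 GB left
disk 3: place 255 GB, 101 GB left
disk 4: place 219 GB, 140 GB left
disk 5: place 197 GB, 200 GB left
disk 5: place 187 GB, 13 GB left
disk 6: place 179 GB, 271 GB left
disk 6: place 158 GB, 113 GB left

8 disks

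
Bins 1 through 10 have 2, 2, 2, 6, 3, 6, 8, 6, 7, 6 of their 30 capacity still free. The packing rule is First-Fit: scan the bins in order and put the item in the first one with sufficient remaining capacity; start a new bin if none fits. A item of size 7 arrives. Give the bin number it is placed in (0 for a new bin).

Bins with room: bin 7 (8), bin 9 (7).
The first with room is bin 7.

7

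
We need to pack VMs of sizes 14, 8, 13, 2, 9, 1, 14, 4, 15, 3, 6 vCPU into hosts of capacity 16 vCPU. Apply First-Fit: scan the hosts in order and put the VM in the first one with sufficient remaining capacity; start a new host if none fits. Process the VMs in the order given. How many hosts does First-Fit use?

6 hosts

Put 14 vCPU in host 1; 2 vCPU remain.
Put 8 vCPU in host 2; 8 vCPU remain.
Put 13 vCPU in host 3; 3 vCPU remain.
Put 2 vCPU in host 1; 0 vCPU remain.
Put 9 vCPU in host 4; 7 vCPU remain.
Put 1 vCPU in host 2; 7 vCPU remain.
Put 14 vCPU in host 5; 2 vCPU remain.
Put 4 vCPU in host 2; 3 vCPU remain.
Put 15 vCPU in host 6; 1 vCPU remain.
Put 3 vCPU in host 2; 0 vCPU remain.
Put 6 vCPU in host 4; 1 vCPU remain.
Final hosts: [14,2] [8,1,4,3] [13] [9,6] [14] [15].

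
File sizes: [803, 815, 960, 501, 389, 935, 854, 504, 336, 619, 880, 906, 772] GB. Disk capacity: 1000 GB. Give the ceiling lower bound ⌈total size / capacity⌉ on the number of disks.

Total size = 803 + 815 + 960 + 501 + 389 + 935 + 854 + 504 + 336 + 619 + 880 + 906 + 772 = 9274 GB.
⌈9274 / 1000⌉ = 10.

10 disks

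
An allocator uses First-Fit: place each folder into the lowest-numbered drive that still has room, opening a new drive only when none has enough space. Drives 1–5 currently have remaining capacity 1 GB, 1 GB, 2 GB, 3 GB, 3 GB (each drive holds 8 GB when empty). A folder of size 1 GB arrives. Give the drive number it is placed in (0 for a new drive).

1

Drives with room: drive 1 (1 GB), drive 2 (1 GB), drive 3 (2 GB), drive 4 (3 GB), drive 5 (3 GB).
The first with room is drive 1.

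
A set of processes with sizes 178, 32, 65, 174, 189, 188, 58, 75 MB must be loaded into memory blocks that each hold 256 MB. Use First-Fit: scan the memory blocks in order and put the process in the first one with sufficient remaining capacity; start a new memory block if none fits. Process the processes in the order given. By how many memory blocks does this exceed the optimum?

1

First-Fit: [178,32] [65,174] [189,58] [188] [75] → 5 memory blocks.
Total size 959 MB; any packing needs at least ⌈959/256⌉ = 4 memory blocks.
An optimal packing achieves that bound: [189,65] [188,58] [178,75] [174,32] → 4 memory blocks.
Excess: 5 − 4 = 1.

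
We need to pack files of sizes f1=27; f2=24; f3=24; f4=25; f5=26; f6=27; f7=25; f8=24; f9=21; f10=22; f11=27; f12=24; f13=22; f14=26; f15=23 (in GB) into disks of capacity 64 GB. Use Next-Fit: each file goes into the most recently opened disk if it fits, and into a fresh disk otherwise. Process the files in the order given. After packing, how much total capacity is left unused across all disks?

145

f1 (27 GB) → disk 1 (remaining 37 GB)
f2 (24 GB) → disk 1 (remaining 13 GB)
f3 (24 GB) → disk 2 (remaining 40 GB)
f4 (25 GB) → disk 2 (remaining 15 GB)
f5 (26 GB) → disk 3 (remaining 38 GB)
f6 (27 GB) → disk 3 (remaining 11 GB)
f7 (25 GB) → disk 4 (remaining 39 GB)
f8 (24 GB) → disk 4 (remaining 15 GB)
f9 (21 GB) → disk 5 (remaining 43 GB)
f10 (22 GB) → disk 5 (remaining 21 GB)
f11 (27 GB) → disk 6 (remaining 37 GB)
f12 (24 GB) → disk 6 (remaining 13 GB)
f13 (22 GB) → disk 7 (remaining 42 GB)
f14 (26 GB) → disk 7 (remaining 16 GB)
f15 (23 GB) → disk 8 (remaining 41 GB)
8 disks × 64 GB = 512 GB; used 367 GB; unused 145 GB.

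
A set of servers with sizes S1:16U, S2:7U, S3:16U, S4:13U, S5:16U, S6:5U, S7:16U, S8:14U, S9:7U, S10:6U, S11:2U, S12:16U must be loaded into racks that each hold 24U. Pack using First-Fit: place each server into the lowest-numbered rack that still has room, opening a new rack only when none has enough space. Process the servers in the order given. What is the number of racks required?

7

rack 1: place S1 (16U), 8U left
rack 1: place S2 (7U), 1U left
rack 2: place S3 (16U), 8U left
rack 3: place S4 (13U), 11U left
rack 4: place S5 (16U), 8U left
rack 2: place S6 (5U), 3U left
rack 5: place S7 (16U), 8U left
rack 6: place S8 (14U), 10U left
rack 3: place S9 (7U), 4U left
rack 4: place S10 (6U), 2U left
rack 2: place S11 (2U), 1U left
rack 7: place S12 (16U), 8U left
Final racks: [16,7] [16,5,2] [13,7] [16,6] [16] [14] [16].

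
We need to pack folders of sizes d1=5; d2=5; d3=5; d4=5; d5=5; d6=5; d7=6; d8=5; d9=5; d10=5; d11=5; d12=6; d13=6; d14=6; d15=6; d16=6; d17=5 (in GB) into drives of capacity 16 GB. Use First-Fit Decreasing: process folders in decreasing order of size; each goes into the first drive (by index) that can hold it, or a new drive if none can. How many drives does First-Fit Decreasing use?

7

Sorted descending: 6, 6, 6, 6, 6, 6, 5, 5, 5, 5, 5, 5, 5, 5, 5, 5, 5.
drive 1: place 6 GB, 10 GB left
drive 1: place 6 GB, 4 GB left
drive 2: place 6 GB, 10 GB left
drive 2: place 6 GB, 4 GB left
drive 3: place 6 GB, 10 GB left
drive 3: place 6 GB, 4 GB left
drive 4: place 5 GB, 11 GB left
drive 4: place 5 GB, 6 GB left
drive 4: place 5 GB, 1 GB left
drive 5: place 5 GB, 11 GB left
drive 5: place 5 GB, 6 GB left
drive 5: place 5 GB, 1 GB left
drive 6: place 5 GB, 11 GB left
drive 6: place 5 GB, 6 GB left
drive 6: place 5 GB, 1 GB left
drive 7: place 5 GB, 11 GB left
drive 7: place 5 GB, 6 GB left
Final drives: [6,6] [6,6] [6,6] [5,5,5] [5,5,5] [5,5,5] [5,5].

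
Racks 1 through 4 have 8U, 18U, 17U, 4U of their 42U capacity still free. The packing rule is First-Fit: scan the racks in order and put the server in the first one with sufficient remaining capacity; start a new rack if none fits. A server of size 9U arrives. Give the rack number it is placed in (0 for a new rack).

2

Racks with room: rack 2 (18U), rack 3 (17U).
The first with room is rack 2.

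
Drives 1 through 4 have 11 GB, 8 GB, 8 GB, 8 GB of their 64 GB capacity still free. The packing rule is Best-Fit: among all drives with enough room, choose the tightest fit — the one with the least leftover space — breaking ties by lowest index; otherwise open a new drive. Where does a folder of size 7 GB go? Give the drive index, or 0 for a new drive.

2

Drives with room: drive 1 (11 GB), drive 2 (8 GB), drive 3 (8 GB), drive 4 (8 GB).
Tightest fit is drive 2 with 8 GB free.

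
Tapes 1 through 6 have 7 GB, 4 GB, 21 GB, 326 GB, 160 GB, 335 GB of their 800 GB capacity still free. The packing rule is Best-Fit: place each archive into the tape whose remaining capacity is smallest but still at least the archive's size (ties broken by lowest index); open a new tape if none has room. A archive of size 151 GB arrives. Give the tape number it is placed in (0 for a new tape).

5

Tapes with room: tape 4 (326 GB), tape 5 (160 GB), tape 6 (335 GB).
Tightest fit is tape 5 with 160 GB free.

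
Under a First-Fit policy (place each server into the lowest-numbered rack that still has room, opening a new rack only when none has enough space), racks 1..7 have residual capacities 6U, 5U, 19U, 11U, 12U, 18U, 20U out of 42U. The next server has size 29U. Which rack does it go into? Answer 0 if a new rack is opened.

No rack has ≥ 29U free, so a new rack is opened.

0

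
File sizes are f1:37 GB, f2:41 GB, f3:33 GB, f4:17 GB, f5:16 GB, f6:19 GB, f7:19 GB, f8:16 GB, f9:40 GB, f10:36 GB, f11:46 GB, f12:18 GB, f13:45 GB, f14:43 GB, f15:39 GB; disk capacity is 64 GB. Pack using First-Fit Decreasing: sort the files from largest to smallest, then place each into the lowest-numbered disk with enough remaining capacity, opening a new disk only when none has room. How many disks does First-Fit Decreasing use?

Sorted descending: 46, 45, 43, 41, 40, 39, 37, 36, 33, 19, 19, 18, 17, 16, 16.
disk 1: place 46 GB, 18 GB left
disk 2: place 45 GB, 19 GB left
disk 3: place 43 GB, 21 GB left
disk 4: place 41 GB, 23 GB left
disk 5: place 40 GB, 24 GB left
disk 6: place 39 GB, 25 GB left
disk 7: place 37 GB, 27 GB left
disk 8: place 36 GB, 28 GB left
disk 9: place 33 GB, 31 GB left
disk 2: place 19 GB, 0 GB left
disk 3: place 19 GB, 2 GB left
disk 1: place 18 GB, 0 GB left
disk 4: place 17 GB, 6 GB left
disk 5: place 16 GB, 8 GB left
disk 6: place 16 GB, 9 GB left
Final disks: [46,18] [45,19] [43,19] [41,17] [40,16] [39,16] [37] [36] [33].

9 disks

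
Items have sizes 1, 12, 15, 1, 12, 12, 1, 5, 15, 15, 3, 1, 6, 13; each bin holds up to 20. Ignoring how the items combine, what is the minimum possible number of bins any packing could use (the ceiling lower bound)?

Total size = 1 + 12 + 15 + 1 + 12 + 12 + 1 + 5 + 15 + 15 + 3 + 1 + 6 + 13 = 112.
⌈112 / 20⌉ = 6.

6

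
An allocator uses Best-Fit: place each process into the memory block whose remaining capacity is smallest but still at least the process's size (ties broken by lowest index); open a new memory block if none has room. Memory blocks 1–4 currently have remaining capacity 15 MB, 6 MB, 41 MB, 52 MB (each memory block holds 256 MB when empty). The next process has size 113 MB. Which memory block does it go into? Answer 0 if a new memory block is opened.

0

No memory block has ≥ 113 MB free, so a new memory block is opened.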